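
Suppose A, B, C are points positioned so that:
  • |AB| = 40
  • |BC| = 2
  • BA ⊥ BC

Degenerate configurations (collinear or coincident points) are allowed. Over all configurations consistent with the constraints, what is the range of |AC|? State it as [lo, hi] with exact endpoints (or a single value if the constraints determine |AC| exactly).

|AC| = 2·√(401)  (≈ 40.0500)

|AB| ∈ {40}
|BC| ∈ {2}
|AC| ∈ {2·√(401)}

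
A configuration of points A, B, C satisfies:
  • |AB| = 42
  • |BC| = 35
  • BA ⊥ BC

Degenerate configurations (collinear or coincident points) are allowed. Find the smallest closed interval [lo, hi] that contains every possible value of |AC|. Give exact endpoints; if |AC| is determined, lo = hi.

|AB| ∈ {42}
|BC| ∈ {35}
|AC| ∈ {7·√(61)}

|AC| = 7·√(61)  (≈ 54.6717)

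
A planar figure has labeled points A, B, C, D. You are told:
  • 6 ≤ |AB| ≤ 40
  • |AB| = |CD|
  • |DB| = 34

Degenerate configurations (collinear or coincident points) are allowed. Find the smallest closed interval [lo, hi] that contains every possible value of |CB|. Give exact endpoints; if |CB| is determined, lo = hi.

|CB| ∈ [0, 74]  (≈ [0.0000, 74.0000])

|AB| ∈ [6, 40]
|BD| ∈ {34}
|CD| ∈ [6, 40]
|AD| ∈ [0, 74]
|BC| ∈ [0, 74]
|AC| ∈ [0, 114]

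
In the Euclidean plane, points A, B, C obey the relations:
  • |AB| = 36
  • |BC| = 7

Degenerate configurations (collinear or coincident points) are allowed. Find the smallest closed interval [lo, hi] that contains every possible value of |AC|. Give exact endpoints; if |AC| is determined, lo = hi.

|AC| ∈ [29, 43]  (≈ [29.0000, 43.0000])

|AB| ∈ {36}
|BC| ∈ {7}
|AC| ∈ [29, 43]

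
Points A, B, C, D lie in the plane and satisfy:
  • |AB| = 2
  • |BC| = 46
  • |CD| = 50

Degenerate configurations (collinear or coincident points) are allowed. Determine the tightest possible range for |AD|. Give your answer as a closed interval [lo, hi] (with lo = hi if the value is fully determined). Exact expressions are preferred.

|AD| ∈ [2, 98]  (≈ [2.0000, 98.0000])

|AB| ∈ {2}
|BC| ∈ {46}
|CD| ∈ {50}
|AC| ∈ [44, 48]
|BD| ∈ [4, 96]
|AD| ∈ [2, 98]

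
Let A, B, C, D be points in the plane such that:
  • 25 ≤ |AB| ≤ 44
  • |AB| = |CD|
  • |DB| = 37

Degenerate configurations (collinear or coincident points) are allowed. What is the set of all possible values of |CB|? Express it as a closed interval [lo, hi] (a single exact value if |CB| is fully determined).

|CB| ∈ [0, 81]  (≈ [0.0000, 81.0000])

|AB| ∈ [25, 44]
|BD| ∈ {37}
|CD| ∈ [25, 44]
|AD| ∈ [0, 81]
|BC| ∈ [0, 81]
|AC| ∈ [0, 125]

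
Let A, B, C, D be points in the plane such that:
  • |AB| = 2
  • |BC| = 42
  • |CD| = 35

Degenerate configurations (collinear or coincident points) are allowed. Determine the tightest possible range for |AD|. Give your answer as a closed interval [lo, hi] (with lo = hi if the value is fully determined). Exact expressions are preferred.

|AD| ∈ [5, 79]  (≈ [5.0000, 79.0000])

|AB| ∈ {2}
|BC| ∈ {42}
|CD| ∈ {35}
|AC| ∈ [40, 44]
|BD| ∈ [7, 77]
|AD| ∈ [5, 79]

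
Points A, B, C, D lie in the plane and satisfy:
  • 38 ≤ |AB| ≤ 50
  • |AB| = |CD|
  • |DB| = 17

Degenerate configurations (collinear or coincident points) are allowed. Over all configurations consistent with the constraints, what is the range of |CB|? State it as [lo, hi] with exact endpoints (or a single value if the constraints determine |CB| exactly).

|CB| ∈ [21, 67]  (≈ [21.0000, 67.0000])

|AB| ∈ [38, 50]
|BD| ∈ {17}
|CD| ∈ [38, 50]
|AD| ∈ [21, 67]
|BC| ∈ [21, 67]
|AC| ∈ [0, 117]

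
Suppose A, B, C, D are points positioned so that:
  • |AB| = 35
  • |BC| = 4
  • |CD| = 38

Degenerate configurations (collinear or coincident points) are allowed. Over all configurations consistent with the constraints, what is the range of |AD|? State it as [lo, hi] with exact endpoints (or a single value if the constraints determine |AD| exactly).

|AD| ∈ [0, 77]  (≈ [0.0000, 77.0000])

|AB| ∈ {35}
|BC| ∈ {4}
|CD| ∈ {38}
|AC| ∈ [31, 39]
|BD| ∈ [34, 42]
|AD| ∈ [0, 77]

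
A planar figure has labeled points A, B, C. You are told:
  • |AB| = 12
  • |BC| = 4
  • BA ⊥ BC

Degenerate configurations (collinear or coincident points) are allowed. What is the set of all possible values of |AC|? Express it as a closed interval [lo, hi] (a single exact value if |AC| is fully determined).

|AB| ∈ {12}
|BC| ∈ {4}
|AC| ∈ {4·√(10)}

|AC| = 4·√(10)  (≈ 12.6491)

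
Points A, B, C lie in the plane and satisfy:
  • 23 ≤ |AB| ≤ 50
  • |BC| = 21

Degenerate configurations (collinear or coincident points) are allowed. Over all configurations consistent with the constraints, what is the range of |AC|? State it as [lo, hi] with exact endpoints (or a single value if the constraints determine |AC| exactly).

|AC| ∈ [2, 71]  (≈ [2.0000, 71.0000])

|AB| ∈ [23, 50]
|BC| ∈ {21}
|AC| ∈ [2, 71]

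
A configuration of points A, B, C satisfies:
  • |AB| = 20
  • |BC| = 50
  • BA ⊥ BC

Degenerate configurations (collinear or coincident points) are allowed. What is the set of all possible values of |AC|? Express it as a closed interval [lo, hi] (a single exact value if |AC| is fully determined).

|AB| ∈ {20}
|BC| ∈ {50}
|AC| ∈ {10·√(29)}

|AC| = 10·√(29)  (≈ 53.8516)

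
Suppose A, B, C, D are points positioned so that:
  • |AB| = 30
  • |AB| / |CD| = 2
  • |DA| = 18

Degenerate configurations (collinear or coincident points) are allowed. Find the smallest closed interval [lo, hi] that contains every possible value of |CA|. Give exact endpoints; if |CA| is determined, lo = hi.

|AB| ∈ {30}
|AD| ∈ {18}
|CD| ∈ {15}
|BD| ∈ [12, 48]
|AC| ∈ [3, 33]
|BC| ∈ [0, 63]

|CA| ∈ [3, 33]  (≈ [3.0000, 33.0000])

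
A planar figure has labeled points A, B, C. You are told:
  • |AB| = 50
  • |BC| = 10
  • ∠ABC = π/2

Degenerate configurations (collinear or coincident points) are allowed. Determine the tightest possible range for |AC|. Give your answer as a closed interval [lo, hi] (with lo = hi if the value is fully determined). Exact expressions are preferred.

|AC| = 10·√(26)  (≈ 50.9902)

|AB| ∈ {50}
|BC| ∈ {10}
|AC| ∈ {10·√(26)}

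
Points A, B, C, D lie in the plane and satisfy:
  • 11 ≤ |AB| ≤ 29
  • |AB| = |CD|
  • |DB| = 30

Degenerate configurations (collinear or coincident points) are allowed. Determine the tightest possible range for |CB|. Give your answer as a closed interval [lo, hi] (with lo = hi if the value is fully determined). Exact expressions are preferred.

|AB| ∈ [11, 29]
|BD| ∈ {30}
|CD| ∈ [11, 29]
|AD| ∈ [1, 59]
|BC| ∈ [1, 59]
|AC| ∈ [0, 88]

|CB| ∈ [1, 59]  (≈ [1.0000, 59.0000])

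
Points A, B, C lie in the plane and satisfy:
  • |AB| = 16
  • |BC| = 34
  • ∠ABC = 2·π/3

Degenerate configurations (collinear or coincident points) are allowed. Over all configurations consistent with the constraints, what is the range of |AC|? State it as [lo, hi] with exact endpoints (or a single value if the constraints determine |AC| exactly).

|AB| ∈ {16}
|BC| ∈ {34}
|AC| ∈ {2·√(489)}

|AC| = 2·√(489)  (≈ 44.2267)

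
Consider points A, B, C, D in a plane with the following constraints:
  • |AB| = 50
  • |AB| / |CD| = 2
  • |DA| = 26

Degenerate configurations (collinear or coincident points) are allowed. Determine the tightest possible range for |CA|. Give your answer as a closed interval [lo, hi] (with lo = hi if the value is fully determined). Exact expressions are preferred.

|AB| ∈ {50}
|AD| ∈ {26}
|CD| ∈ {25}
|BD| ∈ [24, 76]
|AC| ∈ [1, 51]
|BC| ∈ [0, 101]

|CA| ∈ [1, 51]  (≈ [1.0000, 51.0000])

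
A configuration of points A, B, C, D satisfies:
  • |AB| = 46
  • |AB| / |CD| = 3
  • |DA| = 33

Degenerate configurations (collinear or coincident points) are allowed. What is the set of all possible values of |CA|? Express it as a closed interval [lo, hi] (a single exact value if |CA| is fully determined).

|CA| ∈ [53/3, 145/3]  (≈ [17.6667, 48.3333])

|AB| ∈ {46}
|AD| ∈ {33}
|CD| ∈ {46/3}
|BD| ∈ [13, 79]
|AC| ∈ [53/3, 145/3]
|BC| ∈ [0, 283/3]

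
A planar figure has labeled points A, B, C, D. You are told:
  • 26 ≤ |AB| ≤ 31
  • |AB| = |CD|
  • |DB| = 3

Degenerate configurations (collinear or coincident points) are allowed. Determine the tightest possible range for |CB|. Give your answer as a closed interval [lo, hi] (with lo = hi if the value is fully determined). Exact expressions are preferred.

|AB| ∈ [26, 31]
|BD| ∈ {3}
|CD| ∈ [26, 31]
|AD| ∈ [23, 34]
|BC| ∈ [23, 34]
|AC| ∈ [0, 65]

|CB| ∈ [23, 34]  (≈ [23.0000, 34.0000])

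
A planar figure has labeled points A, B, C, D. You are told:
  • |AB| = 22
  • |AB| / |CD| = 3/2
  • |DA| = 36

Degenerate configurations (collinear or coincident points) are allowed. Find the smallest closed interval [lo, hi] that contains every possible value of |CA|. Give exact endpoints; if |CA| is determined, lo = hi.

|AB| ∈ {22}
|AD| ∈ {36}
|CD| ∈ {44/3}
|BD| ∈ [14, 58]
|AC| ∈ [64/3, 152/3]
|BC| ∈ [0, 218/3]

|CA| ∈ [64/3, 152/3]  (≈ [21.3333, 50.6667])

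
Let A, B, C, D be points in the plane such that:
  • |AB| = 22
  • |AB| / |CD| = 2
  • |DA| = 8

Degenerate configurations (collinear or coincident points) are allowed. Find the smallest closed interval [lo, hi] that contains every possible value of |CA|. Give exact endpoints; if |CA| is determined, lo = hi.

|CA| ∈ [3, 19]  (≈ [3.0000, 19.0000])

|AB| ∈ {22}
|AD| ∈ {8}
|CD| ∈ {11}
|BD| ∈ [14, 30]
|AC| ∈ [3, 19]
|BC| ∈ [3, 41]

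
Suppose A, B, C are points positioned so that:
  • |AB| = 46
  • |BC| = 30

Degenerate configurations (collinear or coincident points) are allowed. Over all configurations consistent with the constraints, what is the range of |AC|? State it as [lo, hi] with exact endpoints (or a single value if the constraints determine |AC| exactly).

|AB| ∈ {46}
|BC| ∈ {30}
|AC| ∈ [16, 76]

|AC| ∈ [16, 76]  (≈ [16.0000, 76.0000])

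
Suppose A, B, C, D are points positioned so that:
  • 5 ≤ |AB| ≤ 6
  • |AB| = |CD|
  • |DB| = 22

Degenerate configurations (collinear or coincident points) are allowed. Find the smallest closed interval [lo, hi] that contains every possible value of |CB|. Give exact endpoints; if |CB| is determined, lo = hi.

|CB| ∈ [16, 28]  (≈ [16.0000, 28.0000])

|AB| ∈ [5, 6]
|BD| ∈ {22}
|CD| ∈ [5, 6]
|AD| ∈ [16, 28]
|BC| ∈ [16, 28]
|AC| ∈ [10, 34]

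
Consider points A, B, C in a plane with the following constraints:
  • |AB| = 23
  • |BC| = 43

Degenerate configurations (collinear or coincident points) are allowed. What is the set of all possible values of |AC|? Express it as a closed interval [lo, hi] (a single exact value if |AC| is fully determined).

|AB| ∈ {23}
|BC| ∈ {43}
|AC| ∈ [20, 66]

|AC| ∈ [20, 66]  (≈ [20.0000, 66.0000])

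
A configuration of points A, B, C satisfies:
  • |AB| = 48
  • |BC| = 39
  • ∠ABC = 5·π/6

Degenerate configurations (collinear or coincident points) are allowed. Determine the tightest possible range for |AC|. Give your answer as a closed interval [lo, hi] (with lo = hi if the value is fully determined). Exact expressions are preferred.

|AB| ∈ {48}
|BC| ∈ {39}
|AC| ∈ {3·√(208·√(3) + 425)}

|AC| = 3·√(208·√(3) + 425)  (≈ 84.0678)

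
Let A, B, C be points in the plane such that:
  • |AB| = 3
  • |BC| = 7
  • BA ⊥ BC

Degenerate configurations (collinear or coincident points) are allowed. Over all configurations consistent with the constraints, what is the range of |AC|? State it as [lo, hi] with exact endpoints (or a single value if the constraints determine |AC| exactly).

|AB| ∈ {3}
|BC| ∈ {7}
|AC| ∈ {√(58)}

|AC| = √(58)  (≈ 7.6158)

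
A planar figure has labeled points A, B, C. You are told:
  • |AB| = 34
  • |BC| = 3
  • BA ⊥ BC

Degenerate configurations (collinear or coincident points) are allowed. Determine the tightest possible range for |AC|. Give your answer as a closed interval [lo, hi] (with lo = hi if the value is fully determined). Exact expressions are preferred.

|AB| ∈ {34}
|BC| ∈ {3}
|AC| ∈ {√(1165)}

|AC| = √(1165)  (≈ 34.1321)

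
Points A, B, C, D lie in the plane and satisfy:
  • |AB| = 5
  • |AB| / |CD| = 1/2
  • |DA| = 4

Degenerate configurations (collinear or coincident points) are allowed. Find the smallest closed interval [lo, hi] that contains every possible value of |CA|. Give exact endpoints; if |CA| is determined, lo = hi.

|CA| ∈ [6, 14]  (≈ [6.0000, 14.0000])

|AB| ∈ {5}
|AD| ∈ {4}
|CD| ∈ {10}
|BD| ∈ [1, 9]
|AC| ∈ [6, 14]
|BC| ∈ [1, 19]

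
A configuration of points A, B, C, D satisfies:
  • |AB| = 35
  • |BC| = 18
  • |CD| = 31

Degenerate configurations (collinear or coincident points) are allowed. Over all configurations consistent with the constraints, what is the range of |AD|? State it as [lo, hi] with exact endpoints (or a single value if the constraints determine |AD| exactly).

|AB| ∈ {35}
|BC| ∈ {18}
|CD| ∈ {31}
|AC| ∈ [17, 53]
|BD| ∈ [13, 49]
|AD| ∈ [0, 84]

|AD| ∈ [0, 84]  (≈ [0.0000, 84.0000])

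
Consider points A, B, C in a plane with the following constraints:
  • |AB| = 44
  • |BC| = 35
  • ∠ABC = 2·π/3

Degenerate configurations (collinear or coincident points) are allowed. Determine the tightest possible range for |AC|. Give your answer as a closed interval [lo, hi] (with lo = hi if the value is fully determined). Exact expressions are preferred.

|AB| ∈ {44}
|BC| ∈ {35}
|AC| ∈ {√(4701)}

|AC| = √(4701)  (≈ 68.5638)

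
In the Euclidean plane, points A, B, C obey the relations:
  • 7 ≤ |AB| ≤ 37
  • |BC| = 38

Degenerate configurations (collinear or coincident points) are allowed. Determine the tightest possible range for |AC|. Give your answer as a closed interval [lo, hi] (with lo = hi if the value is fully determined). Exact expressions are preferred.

|AC| ∈ [1, 75]  (≈ [1.0000, 75.0000])

|AB| ∈ [7, 37]
|BC| ∈ {38}
|AC| ∈ [1, 75]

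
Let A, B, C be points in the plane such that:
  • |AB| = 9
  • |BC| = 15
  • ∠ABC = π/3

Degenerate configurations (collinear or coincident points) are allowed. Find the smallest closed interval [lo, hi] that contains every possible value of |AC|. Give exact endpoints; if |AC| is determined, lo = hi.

|AC| = 3·√(19)  (≈ 13.0767)

|AB| ∈ {9}
|BC| ∈ {15}
|AC| ∈ {3·√(19)}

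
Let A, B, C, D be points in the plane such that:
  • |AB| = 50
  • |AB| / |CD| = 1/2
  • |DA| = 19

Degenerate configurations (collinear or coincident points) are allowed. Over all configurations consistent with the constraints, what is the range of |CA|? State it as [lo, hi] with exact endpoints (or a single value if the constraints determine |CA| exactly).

|AB| ∈ {50}
|AD| ∈ {19}
|CD| ∈ {100}
|BD| ∈ [31, 69]
|AC| ∈ [81, 119]
|BC| ∈ [31, 169]

|CA| ∈ [81, 119]  (≈ [81.0000, 119.0000])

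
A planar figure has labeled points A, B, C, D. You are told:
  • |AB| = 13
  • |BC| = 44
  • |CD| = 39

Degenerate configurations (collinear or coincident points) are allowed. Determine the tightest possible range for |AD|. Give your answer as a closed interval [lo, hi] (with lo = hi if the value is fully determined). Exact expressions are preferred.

|AB| ∈ {13}
|BC| ∈ {44}
|CD| ∈ {39}
|AC| ∈ [31, 57]
|BD| ∈ [5, 83]
|AD| ∈ [0, 96]

|AD| ∈ [0, 96]  (≈ [0.0000, 96.0000])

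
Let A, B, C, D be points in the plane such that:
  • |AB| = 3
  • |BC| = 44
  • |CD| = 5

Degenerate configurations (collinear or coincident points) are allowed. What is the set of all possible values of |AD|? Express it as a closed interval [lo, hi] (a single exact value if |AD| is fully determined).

|AB| ∈ {3}
|BC| ∈ {44}
|CD| ∈ {5}
|AC| ∈ [41, 47]
|BD| ∈ [39, 49]
|AD| ∈ [36, 52]

|AD| ∈ [36, 52]  (≈ [36.0000, 52.0000])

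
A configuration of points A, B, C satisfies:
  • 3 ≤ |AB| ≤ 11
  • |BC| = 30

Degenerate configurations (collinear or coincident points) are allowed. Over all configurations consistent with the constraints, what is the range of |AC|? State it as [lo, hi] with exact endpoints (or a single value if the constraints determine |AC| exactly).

|AB| ∈ [3, 11]
|BC| ∈ {30}
|AC| ∈ [19, 41]

|AC| ∈ [19, 41]  (≈ [19.0000, 41.0000])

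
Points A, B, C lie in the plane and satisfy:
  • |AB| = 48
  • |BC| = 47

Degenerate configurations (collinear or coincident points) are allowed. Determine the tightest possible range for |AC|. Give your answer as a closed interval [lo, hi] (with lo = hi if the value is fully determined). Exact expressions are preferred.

|AC| ∈ [1, 95]  (≈ [1.0000, 95.0000])

|AB| ∈ {48}
|BC| ∈ {47}
|AC| ∈ [1, 95]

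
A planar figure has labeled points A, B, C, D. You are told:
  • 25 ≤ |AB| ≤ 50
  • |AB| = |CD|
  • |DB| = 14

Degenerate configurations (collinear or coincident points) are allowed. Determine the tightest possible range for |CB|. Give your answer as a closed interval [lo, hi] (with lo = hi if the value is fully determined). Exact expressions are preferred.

|AB| ∈ [25, 50]
|BD| ∈ {14}
|CD| ∈ [25, 50]
|AD| ∈ [11, 64]
|BC| ∈ [11, 64]
|AC| ∈ [0, 114]

|CB| ∈ [11, 64]  (≈ [11.0000, 64.0000])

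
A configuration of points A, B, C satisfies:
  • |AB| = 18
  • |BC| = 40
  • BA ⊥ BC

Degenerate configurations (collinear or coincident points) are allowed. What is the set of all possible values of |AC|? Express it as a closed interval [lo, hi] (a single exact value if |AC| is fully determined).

|AB| ∈ {18}
|BC| ∈ {40}
|AC| ∈ {2·√(481)}

|AC| = 2·√(481)  (≈ 43.8634)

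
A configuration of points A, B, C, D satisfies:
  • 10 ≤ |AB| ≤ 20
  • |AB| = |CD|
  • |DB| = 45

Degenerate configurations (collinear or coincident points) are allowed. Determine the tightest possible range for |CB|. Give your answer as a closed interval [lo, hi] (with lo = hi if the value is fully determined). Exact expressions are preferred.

|CB| ∈ [25, 65]  (≈ [25.0000, 65.0000])

|AB| ∈ [10, 20]
|BD| ∈ {45}
|CD| ∈ [10, 20]
|AD| ∈ [25, 65]
|BC| ∈ [25, 65]
|AC| ∈ [5, 85]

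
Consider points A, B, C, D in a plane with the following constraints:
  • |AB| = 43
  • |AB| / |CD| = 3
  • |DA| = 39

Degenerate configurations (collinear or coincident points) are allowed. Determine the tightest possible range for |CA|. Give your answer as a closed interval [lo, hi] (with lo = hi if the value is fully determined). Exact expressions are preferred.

|AB| ∈ {43}
|AD| ∈ {39}
|CD| ∈ {43/3}
|BD| ∈ [4, 82]
|AC| ∈ [74/3, 160/3]
|BC| ∈ [0, 289/3]

|CA| ∈ [74/3, 160/3]  (≈ [24.6667, 53.3333])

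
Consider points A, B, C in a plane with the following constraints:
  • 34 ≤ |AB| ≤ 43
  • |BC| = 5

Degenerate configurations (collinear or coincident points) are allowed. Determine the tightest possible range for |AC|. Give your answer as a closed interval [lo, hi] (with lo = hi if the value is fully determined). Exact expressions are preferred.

|AC| ∈ [29, 48]  (≈ [29.0000, 48.0000])

|AB| ∈ [34, 43]
|BC| ∈ {5}
|AC| ∈ [29, 48]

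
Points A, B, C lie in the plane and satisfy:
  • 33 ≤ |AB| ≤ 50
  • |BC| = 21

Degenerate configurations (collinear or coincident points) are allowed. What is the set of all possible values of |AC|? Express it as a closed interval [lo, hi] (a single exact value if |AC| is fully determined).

|AB| ∈ [33, 50]
|BC| ∈ {21}
|AC| ∈ [12, 71]

|AC| ∈ [12, 71]  (≈ [12.0000, 71.0000])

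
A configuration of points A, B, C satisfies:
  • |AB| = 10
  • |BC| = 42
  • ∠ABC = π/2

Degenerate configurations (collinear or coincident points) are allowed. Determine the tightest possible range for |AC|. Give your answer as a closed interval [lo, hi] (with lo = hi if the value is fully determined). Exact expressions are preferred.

|AB| ∈ {10}
|BC| ∈ {42}
|AC| ∈ {2·√(466)}

|AC| = 2·√(466)  (≈ 43.1741)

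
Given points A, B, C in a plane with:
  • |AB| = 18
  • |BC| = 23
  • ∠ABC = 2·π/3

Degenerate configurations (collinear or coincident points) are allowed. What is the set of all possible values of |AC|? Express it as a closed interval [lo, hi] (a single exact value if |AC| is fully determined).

|AC| = √(1267)  (≈ 35.5949)

|AB| ∈ {18}
|BC| ∈ {23}
|AC| ∈ {√(1267)}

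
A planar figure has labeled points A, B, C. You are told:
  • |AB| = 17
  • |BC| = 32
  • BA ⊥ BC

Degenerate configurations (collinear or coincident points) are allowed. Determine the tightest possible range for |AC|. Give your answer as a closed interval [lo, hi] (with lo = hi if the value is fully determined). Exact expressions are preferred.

|AB| ∈ {17}
|BC| ∈ {32}
|AC| ∈ {√(1313)}

|AC| = √(1313)  (≈ 36.2353)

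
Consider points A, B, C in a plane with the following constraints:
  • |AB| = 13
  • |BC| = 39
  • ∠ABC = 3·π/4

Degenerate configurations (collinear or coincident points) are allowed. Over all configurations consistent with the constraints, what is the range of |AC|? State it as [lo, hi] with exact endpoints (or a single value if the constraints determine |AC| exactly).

|AC| = 13·√(3·√(2) + 10)  (≈ 49.0613)

|AB| ∈ {13}
|BC| ∈ {39}
|AC| ∈ {13·√(3·√(2) + 10)}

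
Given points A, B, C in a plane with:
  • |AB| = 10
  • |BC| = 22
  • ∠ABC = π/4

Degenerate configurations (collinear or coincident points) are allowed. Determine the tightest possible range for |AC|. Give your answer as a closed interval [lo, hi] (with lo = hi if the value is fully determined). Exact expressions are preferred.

|AB| ∈ {10}
|BC| ∈ {22}
|AC| ∈ {2·√(146 - 55·√(2))}

|AC| = 2·√(146 - 55·√(2))  (≈ 16.5189)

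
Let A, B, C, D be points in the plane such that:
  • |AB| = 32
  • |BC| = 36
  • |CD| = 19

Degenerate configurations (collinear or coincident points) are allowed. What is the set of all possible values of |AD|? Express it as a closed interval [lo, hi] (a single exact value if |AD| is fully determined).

|AB| ∈ {32}
|BC| ∈ {36}
|CD| ∈ {19}
|AC| ∈ [4, 68]
|BD| ∈ [17, 55]
|AD| ∈ [0, 87]

|AD| ∈ [0, 87]  (≈ [0.0000, 87.0000])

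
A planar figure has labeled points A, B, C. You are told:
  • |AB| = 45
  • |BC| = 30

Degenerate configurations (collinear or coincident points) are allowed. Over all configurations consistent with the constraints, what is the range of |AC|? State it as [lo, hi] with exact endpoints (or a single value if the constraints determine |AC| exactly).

|AB| ∈ {45}
|BC| ∈ {30}
|AC| ∈ [15, 75]

|AC| ∈ [15, 75]  (≈ [15.0000, 75.0000])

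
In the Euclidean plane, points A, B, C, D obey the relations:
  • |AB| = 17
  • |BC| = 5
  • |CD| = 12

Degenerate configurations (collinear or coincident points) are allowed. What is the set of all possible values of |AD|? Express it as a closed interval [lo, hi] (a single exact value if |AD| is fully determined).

|AD| ∈ [0, 34]  (≈ [0.0000, 34.0000])

|AB| ∈ {17}
|BC| ∈ {5}
|CD| ∈ {12}
|AC| ∈ [12, 22]
|BD| ∈ [7, 17]
|AD| ∈ [0, 34]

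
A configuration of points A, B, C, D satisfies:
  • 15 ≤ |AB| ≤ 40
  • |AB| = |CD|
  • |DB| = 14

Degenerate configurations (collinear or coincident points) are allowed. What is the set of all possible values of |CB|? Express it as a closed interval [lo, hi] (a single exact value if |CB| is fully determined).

|CB| ∈ [1, 54]  (≈ [1.0000, 54.0000])

|AB| ∈ [15, 40]
|BD| ∈ {14}
|CD| ∈ [15, 40]
|AD| ∈ [1, 54]
|BC| ∈ [1, 54]
|AC| ∈ [0, 94]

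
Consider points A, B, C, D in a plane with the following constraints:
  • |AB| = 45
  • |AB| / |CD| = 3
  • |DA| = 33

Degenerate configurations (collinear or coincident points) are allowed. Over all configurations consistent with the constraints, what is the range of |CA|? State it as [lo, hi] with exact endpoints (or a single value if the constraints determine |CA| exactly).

|AB| ∈ {45}
|AD| ∈ {33}
|CD| ∈ {15}
|BD| ∈ [12, 78]
|AC| ∈ [18, 48]
|BC| ∈ [0, 93]

|CA| ∈ [18, 48]  (≈ [18.0000, 48.0000])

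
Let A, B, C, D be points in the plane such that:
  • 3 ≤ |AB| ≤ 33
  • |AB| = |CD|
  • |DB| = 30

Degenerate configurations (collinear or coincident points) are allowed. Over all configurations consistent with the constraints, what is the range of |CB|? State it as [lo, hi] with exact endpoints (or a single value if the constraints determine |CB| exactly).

|CB| ∈ [0, 63]  (≈ [0.0000, 63.0000])

|AB| ∈ [3, 33]
|BD| ∈ {30}
|CD| ∈ [3, 33]
|AD| ∈ [0, 63]
|BC| ∈ [0, 63]
|AC| ∈ [0, 96]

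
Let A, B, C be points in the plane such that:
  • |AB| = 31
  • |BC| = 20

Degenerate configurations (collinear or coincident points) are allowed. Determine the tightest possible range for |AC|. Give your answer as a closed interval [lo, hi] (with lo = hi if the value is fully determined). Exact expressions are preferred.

|AB| ∈ {31}
|BC| ∈ {20}
|AC| ∈ [11, 51]

|AC| ∈ [11, 51]  (≈ [11.0000, 51.0000])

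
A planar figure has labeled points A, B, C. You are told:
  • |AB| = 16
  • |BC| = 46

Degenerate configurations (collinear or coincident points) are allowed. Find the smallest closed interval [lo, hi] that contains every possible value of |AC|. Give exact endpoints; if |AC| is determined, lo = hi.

|AB| ∈ {16}
|BC| ∈ {46}
|AC| ∈ [30, 62]

|AC| ∈ [30, 62]  (≈ [30.0000, 62.0000])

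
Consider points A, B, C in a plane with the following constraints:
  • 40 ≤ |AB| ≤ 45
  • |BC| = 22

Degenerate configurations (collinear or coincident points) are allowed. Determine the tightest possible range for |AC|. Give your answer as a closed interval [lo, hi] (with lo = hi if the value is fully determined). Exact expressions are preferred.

|AB| ∈ [40, 45]
|BC| ∈ {22}
|AC| ∈ [18, 67]

|AC| ∈ [18, 67]  (≈ [18.0000, 67.0000])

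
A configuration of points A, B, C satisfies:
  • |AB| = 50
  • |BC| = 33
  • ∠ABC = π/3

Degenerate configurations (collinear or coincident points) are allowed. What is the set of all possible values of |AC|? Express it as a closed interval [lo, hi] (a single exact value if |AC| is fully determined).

|AC| = √(1939)  (≈ 44.0341)

|AB| ∈ {50}
|BC| ∈ {33}
|AC| ∈ {√(1939)}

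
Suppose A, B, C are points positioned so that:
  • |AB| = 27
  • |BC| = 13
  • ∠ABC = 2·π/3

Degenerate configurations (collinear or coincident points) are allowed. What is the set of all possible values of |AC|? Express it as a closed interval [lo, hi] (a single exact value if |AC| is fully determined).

|AC| = √(1249)  (≈ 35.3412)

|AB| ∈ {27}
|BC| ∈ {13}
|AC| ∈ {√(1249)}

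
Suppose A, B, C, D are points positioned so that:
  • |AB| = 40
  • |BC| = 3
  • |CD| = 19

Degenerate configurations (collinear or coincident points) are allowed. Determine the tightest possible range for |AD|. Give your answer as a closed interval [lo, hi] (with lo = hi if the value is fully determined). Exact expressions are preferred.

|AD| ∈ [18, 62]  (≈ [18.0000, 62.0000])

|AB| ∈ {40}
|BC| ∈ {3}
|CD| ∈ {19}
|AC| ∈ [37, 43]
|BD| ∈ [16, 22]
|AD| ∈ [18, 62]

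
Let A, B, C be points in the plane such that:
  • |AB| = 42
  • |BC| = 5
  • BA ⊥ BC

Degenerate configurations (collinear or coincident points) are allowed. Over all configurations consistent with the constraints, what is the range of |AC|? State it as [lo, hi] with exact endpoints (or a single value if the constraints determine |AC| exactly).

|AC| = √(1789)  (≈ 42.2966)

|AB| ∈ {42}
|BC| ∈ {5}
|AC| ∈ {√(1789)}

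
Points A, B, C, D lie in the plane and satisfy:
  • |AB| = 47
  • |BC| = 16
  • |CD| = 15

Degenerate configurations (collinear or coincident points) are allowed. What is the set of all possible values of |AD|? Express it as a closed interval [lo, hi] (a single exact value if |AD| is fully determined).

|AB| ∈ {47}
|BC| ∈ {16}
|CD| ∈ {15}
|AC| ∈ [31, 63]
|BD| ∈ [1, 31]
|AD| ∈ [16, 78]

|AD| ∈ [16, 78]  (≈ [16.0000, 78.0000])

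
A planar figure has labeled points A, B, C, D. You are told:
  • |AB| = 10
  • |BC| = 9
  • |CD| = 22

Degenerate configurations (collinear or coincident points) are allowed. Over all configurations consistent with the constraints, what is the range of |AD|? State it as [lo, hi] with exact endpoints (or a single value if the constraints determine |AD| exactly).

|AB| ∈ {10}
|BC| ∈ {9}
|CD| ∈ {22}
|AC| ∈ [1, 19]
|BD| ∈ [13, 31]
|AD| ∈ [3, 41]

|AD| ∈ [3, 41]  (≈ [3.0000, 41.0000])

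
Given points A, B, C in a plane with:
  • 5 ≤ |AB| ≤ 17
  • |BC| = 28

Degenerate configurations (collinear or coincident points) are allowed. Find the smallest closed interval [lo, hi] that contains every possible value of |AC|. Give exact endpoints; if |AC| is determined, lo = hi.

|AC| ∈ [11, 45]  (≈ [11.0000, 45.0000])

|AB| ∈ [5, 17]
|BC| ∈ {28}
|AC| ∈ [11, 45]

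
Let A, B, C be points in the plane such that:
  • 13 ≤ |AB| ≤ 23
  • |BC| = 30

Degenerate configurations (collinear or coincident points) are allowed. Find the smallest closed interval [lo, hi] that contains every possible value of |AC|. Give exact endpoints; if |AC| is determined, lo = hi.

|AB| ∈ [13, 23]
|BC| ∈ {30}
|AC| ∈ [7, 53]

|AC| ∈ [7, 53]  (≈ [7.0000, 53.0000])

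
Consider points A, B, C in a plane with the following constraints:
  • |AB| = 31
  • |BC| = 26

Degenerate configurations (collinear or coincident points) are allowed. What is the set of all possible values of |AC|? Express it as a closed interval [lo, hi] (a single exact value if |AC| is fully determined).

|AC| ∈ [5, 57]  (≈ [5.0000, 57.0000])

|AB| ∈ {31}
|BC| ∈ {26}
|AC| ∈ [5, 57]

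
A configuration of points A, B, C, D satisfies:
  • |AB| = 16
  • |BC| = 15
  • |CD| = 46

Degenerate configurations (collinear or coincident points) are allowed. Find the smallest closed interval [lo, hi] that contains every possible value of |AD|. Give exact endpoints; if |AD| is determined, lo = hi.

|AB| ∈ {16}
|BC| ∈ {15}
|CD| ∈ {46}
|AC| ∈ [1, 31]
|BD| ∈ [31, 61]
|AD| ∈ [15, 77]

|AD| ∈ [15, 77]  (≈ [15.0000, 77.0000])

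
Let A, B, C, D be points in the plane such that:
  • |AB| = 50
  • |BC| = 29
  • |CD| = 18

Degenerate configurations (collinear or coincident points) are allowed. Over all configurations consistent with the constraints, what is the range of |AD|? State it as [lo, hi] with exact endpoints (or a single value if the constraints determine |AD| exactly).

|AB| ∈ {50}
|BC| ∈ {29}
|CD| ∈ {18}
|AC| ∈ [21, 79]
|BD| ∈ [11, 47]
|AD| ∈ [3, 97]

|AD| ∈ [3, 97]  (≈ [3.0000, 97.0000])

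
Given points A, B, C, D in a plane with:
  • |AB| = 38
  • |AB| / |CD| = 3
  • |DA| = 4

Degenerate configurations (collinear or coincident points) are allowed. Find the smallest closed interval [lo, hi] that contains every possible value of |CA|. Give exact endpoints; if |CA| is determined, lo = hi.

|AB| ∈ {38}
|AD| ∈ {4}
|CD| ∈ {38/3}
|BD| ∈ [34, 42]
|AC| ∈ [26/3, 50/3]
|BC| ∈ [64/3, 164/3]

|CA| ∈ [26/3, 50/3]  (≈ [8.6667, 16.6667])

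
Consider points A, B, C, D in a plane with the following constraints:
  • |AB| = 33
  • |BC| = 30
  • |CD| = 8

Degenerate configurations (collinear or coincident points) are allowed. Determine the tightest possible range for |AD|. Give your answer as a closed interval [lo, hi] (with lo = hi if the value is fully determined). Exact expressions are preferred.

|AD| ∈ [0, 71]  (≈ [0.0000, 71.0000])

|AB| ∈ {33}
|BC| ∈ {30}
|CD| ∈ {8}
|AC| ∈ [3, 63]
|BD| ∈ [22, 38]
|AD| ∈ [0, 71]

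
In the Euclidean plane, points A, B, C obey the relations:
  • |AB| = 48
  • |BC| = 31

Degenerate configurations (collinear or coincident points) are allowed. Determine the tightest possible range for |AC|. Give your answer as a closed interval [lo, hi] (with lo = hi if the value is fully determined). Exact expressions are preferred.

|AC| ∈ [17, 79]  (≈ [17.0000, 79.0000])

|AB| ∈ {48}
|BC| ∈ {31}
|AC| ∈ [17, 79]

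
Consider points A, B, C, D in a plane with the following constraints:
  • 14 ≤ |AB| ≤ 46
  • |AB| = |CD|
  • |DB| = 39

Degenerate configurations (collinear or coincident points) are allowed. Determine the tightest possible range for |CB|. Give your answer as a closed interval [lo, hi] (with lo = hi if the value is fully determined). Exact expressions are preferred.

|CB| ∈ [0, 85]  (≈ [0.0000, 85.0000])

|AB| ∈ [14, 46]
|BD| ∈ {39}
|CD| ∈ [14, 46]
|AD| ∈ [0, 85]
|BC| ∈ [0, 85]
|AC| ∈ [0, 131]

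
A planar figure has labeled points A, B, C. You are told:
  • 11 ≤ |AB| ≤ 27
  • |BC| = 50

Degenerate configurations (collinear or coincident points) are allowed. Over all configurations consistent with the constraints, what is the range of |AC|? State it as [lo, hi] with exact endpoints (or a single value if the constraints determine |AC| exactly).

|AC| ∈ [23, 77]  (≈ [23.0000, 77.0000])

|AB| ∈ [11, 27]
|BC| ∈ {50}
|AC| ∈ [23, 77]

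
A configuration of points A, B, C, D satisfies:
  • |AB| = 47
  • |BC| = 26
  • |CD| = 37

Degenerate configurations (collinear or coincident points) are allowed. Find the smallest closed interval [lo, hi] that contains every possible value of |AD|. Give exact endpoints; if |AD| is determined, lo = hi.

|AB| ∈ {47}
|BC| ∈ {26}
|CD| ∈ {37}
|AC| ∈ [21, 73]
|BD| ∈ [11, 63]
|AD| ∈ [0, 110]

|AD| ∈ [0, 110]  (≈ [0.0000, 110.0000])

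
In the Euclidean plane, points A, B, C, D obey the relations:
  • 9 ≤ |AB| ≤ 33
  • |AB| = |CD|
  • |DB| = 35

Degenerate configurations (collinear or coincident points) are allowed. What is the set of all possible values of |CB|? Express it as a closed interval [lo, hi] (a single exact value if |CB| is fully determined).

|CB| ∈ [2, 68]  (≈ [2.0000, 68.0000])

|AB| ∈ [9, 33]
|BD| ∈ {35}
|CD| ∈ [9, 33]
|AD| ∈ [2, 68]
|BC| ∈ [2, 68]
|AC| ∈ [0, 101]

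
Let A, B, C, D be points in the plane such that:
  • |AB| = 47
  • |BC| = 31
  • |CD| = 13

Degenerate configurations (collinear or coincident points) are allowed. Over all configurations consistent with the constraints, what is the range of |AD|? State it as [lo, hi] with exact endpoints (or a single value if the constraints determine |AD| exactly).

|AD| ∈ [3, 91]  (≈ [3.0000, 91.0000])

|AB| ∈ {47}
|BC| ∈ {31}
|CD| ∈ {13}
|AC| ∈ [16, 78]
|BD| ∈ [18, 44]
|AD| ∈ [3, 91]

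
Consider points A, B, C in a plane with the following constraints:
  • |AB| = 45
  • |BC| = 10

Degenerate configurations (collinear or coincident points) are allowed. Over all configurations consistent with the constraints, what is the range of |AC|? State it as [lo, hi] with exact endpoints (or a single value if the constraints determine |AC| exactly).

|AC| ∈ [35, 55]  (≈ [35.0000, 55.0000])

|AB| ∈ {45}
|BC| ∈ {10}
|AC| ∈ [35, 55]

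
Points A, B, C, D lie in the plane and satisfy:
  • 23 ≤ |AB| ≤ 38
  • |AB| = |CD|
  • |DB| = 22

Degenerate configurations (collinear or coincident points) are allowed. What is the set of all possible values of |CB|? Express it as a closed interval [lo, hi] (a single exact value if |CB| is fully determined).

|CB| ∈ [1, 60]  (≈ [1.0000, 60.0000])

|AB| ∈ [23, 38]
|BD| ∈ {22}
|CD| ∈ [23, 38]
|AD| ∈ [1, 60]
|BC| ∈ [1, 60]
|AC| ∈ [0, 98]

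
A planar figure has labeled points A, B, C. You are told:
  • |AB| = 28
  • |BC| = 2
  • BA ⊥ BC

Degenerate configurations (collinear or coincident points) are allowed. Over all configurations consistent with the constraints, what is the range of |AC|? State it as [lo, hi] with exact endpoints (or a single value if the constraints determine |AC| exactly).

|AC| = 2·√(197)  (≈ 28.0713)

|AB| ∈ {28}
|BC| ∈ {2}
|AC| ∈ {2·√(197)}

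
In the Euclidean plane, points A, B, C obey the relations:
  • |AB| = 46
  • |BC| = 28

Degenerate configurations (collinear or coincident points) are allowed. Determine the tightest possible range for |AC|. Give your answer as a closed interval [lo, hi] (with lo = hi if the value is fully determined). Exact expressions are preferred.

|AB| ∈ {46}
|BC| ∈ {28}
|AC| ∈ [18, 74]

|AC| ∈ [18, 74]  (≈ [18.0000, 74.0000])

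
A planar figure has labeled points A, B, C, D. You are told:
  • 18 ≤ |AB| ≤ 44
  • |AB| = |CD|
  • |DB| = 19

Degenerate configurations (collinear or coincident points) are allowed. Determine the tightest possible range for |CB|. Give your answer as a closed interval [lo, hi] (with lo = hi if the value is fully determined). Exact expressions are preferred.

|AB| ∈ [18, 44]
|BD| ∈ {19}
|CD| ∈ [18, 44]
|AD| ∈ [0, 63]
|BC| ∈ [0, 63]
|AC| ∈ [0, 107]

|CB| ∈ [0, 63]  (≈ [0.0000, 63.0000])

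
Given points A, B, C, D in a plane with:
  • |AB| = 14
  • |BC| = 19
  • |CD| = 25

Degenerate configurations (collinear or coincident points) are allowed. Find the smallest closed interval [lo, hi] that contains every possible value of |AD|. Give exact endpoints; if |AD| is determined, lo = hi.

|AD| ∈ [0, 58]  (≈ [0.0000, 58.0000])

|AB| ∈ {14}
|BC| ∈ {19}
|CD| ∈ {25}
|AC| ∈ [5, 33]
|BD| ∈ [6, 44]
|AD| ∈ [0, 58]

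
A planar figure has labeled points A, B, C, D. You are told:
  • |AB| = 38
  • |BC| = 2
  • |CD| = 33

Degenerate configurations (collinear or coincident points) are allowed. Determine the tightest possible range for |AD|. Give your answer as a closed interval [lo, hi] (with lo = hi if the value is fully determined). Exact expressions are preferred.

|AB| ∈ {38}
|BC| ∈ {2}
|CD| ∈ {33}
|AC| ∈ [36, 40]
|BD| ∈ [31, 35]
|AD| ∈ [3, 73]

|AD| ∈ [3, 73]  (≈ [3.0000, 73.0000])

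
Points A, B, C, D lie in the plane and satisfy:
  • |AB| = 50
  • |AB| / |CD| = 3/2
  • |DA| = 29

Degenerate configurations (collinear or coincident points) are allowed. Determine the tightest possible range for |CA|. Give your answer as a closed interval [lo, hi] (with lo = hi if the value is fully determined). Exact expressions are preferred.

|AB| ∈ {50}
|AD| ∈ {29}
|CD| ∈ {100/3}
|BD| ∈ [21, 79]
|AC| ∈ [13/3, 187/3]
|BC| ∈ [0, 337/3]

|CA| ∈ [13/3, 187/3]  (≈ [4.3333, 62.3333])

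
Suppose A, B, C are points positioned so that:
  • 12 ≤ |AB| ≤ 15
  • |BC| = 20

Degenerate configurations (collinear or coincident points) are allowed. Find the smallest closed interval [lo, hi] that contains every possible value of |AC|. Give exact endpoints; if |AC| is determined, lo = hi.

|AB| ∈ [12, 15]
|BC| ∈ {20}
|AC| ∈ [5, 35]

|AC| ∈ [5, 35]  (≈ [5.0000, 35.0000])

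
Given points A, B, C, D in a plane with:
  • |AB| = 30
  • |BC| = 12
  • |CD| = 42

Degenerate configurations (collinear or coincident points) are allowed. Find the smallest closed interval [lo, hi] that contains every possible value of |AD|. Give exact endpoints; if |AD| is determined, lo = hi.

|AD| ∈ [0, 84]  (≈ [0.0000, 84.0000])

|AB| ∈ {30}
|BC| ∈ {12}
|CD| ∈ {42}
|AC| ∈ [18, 42]
|BD| ∈ [30, 54]
|AD| ∈ [0, 84]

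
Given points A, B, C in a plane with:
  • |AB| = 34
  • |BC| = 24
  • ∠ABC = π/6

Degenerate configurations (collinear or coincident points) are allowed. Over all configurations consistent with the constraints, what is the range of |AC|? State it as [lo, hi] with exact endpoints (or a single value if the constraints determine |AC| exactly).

|AC| = 2·√(433 - 204·√(3))  (≈ 17.8507)

|AB| ∈ {34}
|BC| ∈ {24}
|AC| ∈ {2·√(433 - 204·√(3))}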